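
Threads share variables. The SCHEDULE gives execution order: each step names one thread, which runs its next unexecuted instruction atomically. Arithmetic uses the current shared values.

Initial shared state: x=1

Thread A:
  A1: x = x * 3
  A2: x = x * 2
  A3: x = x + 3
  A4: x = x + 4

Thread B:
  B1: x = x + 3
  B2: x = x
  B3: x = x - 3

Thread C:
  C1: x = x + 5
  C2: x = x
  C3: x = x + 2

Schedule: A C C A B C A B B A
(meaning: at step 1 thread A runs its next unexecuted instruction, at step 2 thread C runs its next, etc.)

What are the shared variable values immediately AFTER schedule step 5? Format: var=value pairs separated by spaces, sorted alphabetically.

Step 1: thread A executes A1 (x = x * 3). Shared: x=3. PCs: A@1 B@0 C@0
Step 2: thread C executes C1 (x = x + 5). Shared: x=8. PCs: A@1 B@0 C@1
Step 3: thread C executes C2 (x = x). Shared: x=8. PCs: A@1 B@0 C@2
Step 4: thread A executes A2 (x = x * 2). Shared: x=16. PCs: A@2 B@0 C@2
Step 5: thread B executes B1 (x = x + 3). Shared: x=19. PCs: A@2 B@1 C@2

Answer: x=19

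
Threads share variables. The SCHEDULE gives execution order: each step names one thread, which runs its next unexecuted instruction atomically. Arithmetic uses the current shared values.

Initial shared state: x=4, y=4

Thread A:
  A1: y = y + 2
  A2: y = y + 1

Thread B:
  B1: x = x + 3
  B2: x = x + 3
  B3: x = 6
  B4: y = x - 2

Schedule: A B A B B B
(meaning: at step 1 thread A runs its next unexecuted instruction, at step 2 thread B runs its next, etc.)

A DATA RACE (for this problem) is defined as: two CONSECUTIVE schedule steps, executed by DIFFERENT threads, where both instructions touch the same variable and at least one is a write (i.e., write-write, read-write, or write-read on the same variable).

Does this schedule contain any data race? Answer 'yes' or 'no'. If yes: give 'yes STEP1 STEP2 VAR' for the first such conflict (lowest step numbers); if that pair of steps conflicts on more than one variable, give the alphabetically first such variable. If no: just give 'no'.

Answer: no

Derivation:
Steps 1,2: A(r=y,w=y) vs B(r=x,w=x). No conflict.
Steps 2,3: B(r=x,w=x) vs A(r=y,w=y). No conflict.
Steps 3,4: A(r=y,w=y) vs B(r=x,w=x). No conflict.
Steps 4,5: same thread (B). No race.
Steps 5,6: same thread (B). No race.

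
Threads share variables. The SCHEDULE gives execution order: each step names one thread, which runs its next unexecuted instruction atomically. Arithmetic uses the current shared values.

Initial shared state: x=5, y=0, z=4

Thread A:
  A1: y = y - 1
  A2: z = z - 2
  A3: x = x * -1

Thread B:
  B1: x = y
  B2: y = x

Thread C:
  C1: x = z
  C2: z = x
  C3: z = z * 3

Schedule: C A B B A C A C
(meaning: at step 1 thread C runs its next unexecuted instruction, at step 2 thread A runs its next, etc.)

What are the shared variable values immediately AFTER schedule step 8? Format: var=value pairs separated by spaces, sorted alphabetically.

Answer: x=1 y=-1 z=-3

Derivation:
Step 1: thread C executes C1 (x = z). Shared: x=4 y=0 z=4. PCs: A@0 B@0 C@1
Step 2: thread A executes A1 (y = y - 1). Shared: x=4 y=-1 z=4. PCs: A@1 B@0 C@1
Step 3: thread B executes B1 (x = y). Shared: x=-1 y=-1 z=4. PCs: A@1 B@1 C@1
Step 4: thread B executes B2 (y = x). Shared: x=-1 y=-1 z=4. PCs: A@1 B@2 C@1
Step 5: thread A executes A2 (z = z - 2). Shared: x=-1 y=-1 z=2. PCs: A@2 B@2 C@1
Step 6: thread C executes C2 (z = x). Shared: x=-1 y=-1 z=-1. PCs: A@2 B@2 C@2
Step 7: thread A executes A3 (x = x * -1). Shared: x=1 y=-1 z=-1. PCs: A@3 B@2 C@2
Step 8: thread C executes C3 (z = z * 3). Shared: x=1 y=-1 z=-3. PCs: A@3 B@2 C@3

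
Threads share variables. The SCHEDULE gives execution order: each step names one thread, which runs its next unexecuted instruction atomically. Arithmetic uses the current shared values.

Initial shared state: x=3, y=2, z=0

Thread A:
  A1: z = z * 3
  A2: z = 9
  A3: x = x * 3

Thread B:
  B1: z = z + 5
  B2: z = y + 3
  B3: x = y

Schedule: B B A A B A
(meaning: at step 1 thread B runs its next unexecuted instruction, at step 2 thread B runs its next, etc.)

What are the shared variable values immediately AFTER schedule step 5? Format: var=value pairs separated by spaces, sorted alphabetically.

Answer: x=2 y=2 z=9

Derivation:
Step 1: thread B executes B1 (z = z + 5). Shared: x=3 y=2 z=5. PCs: A@0 B@1
Step 2: thread B executes B2 (z = y + 3). Shared: x=3 y=2 z=5. PCs: A@0 B@2
Step 3: thread A executes A1 (z = z * 3). Shared: x=3 y=2 z=15. PCs: A@1 B@2
Step 4: thread A executes A2 (z = 9). Shared: x=3 y=2 z=9. PCs: A@2 B@2
Step 5: thread B executes B3 (x = y). Shared: x=2 y=2 z=9. PCs: A@2 B@3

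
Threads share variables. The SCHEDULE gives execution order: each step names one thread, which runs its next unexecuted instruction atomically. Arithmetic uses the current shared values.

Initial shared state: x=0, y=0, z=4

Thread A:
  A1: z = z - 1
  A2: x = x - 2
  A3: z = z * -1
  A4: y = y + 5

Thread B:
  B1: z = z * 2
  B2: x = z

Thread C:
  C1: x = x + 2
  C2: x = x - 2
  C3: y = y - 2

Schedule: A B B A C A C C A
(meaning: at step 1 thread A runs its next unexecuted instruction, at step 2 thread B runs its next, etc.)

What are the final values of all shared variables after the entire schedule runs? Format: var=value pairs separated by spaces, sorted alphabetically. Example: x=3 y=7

Step 1: thread A executes A1 (z = z - 1). Shared: x=0 y=0 z=3. PCs: A@1 B@0 C@0
Step 2: thread B executes B1 (z = z * 2). Shared: x=0 y=0 z=6. PCs: A@1 B@1 C@0
Step 3: thread B executes B2 (x = z). Shared: x=6 y=0 z=6. PCs: A@1 B@2 C@0
Step 4: thread A executes A2 (x = x - 2). Shared: x=4 y=0 z=6. PCs: A@2 B@2 C@0
Step 5: thread C executes C1 (x = x + 2). Shared: x=6 y=0 z=6. PCs: A@2 B@2 C@1
Step 6: thread A executes A3 (z = z * -1). Shared: x=6 y=0 z=-6. PCs: A@3 B@2 C@1
Step 7: thread C executes C2 (x = x - 2). Shared: x=4 y=0 z=-6. PCs: A@3 B@2 C@2
Step 8: thread C executes C3 (y = y - 2). Shared: x=4 y=-2 z=-6. PCs: A@3 B@2 C@3
Step 9: thread A executes A4 (y = y + 5). Shared: x=4 y=3 z=-6. PCs: A@4 B@2 C@3

Answer: x=4 y=3 z=-6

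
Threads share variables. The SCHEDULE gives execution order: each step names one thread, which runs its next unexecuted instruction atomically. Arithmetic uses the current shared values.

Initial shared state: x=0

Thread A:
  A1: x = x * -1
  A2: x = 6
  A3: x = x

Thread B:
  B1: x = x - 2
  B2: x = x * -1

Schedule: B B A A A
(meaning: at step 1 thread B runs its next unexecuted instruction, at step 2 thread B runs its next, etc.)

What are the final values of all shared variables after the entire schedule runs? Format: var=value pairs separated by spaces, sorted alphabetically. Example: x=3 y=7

Step 1: thread B executes B1 (x = x - 2). Shared: x=-2. PCs: A@0 B@1
Step 2: thread B executes B2 (x = x * -1). Shared: x=2. PCs: A@0 B@2
Step 3: thread A executes A1 (x = x * -1). Shared: x=-2. PCs: A@1 B@2
Step 4: thread A executes A2 (x = 6). Shared: x=6. PCs: A@2 B@2
Step 5: thread A executes A3 (x = x). Shared: x=6. PCs: A@3 B@2

Answer: x=6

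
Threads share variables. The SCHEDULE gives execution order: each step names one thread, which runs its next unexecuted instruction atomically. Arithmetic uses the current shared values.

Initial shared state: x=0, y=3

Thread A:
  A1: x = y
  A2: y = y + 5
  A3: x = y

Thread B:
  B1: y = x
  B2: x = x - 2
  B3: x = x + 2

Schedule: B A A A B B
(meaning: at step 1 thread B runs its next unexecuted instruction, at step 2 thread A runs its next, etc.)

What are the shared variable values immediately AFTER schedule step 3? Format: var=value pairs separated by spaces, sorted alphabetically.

Answer: x=0 y=5

Derivation:
Step 1: thread B executes B1 (y = x). Shared: x=0 y=0. PCs: A@0 B@1
Step 2: thread A executes A1 (x = y). Shared: x=0 y=0. PCs: A@1 B@1
Step 3: thread A executes A2 (y = y + 5). Shared: x=0 y=5. PCs: A@2 B@1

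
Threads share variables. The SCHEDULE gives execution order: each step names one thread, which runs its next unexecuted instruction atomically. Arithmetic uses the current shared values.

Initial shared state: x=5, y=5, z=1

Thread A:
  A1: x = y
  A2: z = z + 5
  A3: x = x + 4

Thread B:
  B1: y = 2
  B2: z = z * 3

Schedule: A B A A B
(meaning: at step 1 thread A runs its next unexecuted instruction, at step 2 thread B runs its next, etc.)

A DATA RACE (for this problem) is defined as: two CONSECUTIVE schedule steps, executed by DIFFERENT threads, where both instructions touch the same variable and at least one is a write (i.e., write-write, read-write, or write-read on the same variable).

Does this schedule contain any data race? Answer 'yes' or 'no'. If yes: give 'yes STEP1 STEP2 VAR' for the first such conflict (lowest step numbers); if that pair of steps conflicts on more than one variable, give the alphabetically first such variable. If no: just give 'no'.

Answer: yes 1 2 y

Derivation:
Steps 1,2: A(x = y) vs B(y = 2). RACE on y (R-W).
Steps 2,3: B(r=-,w=y) vs A(r=z,w=z). No conflict.
Steps 3,4: same thread (A). No race.
Steps 4,5: A(r=x,w=x) vs B(r=z,w=z). No conflict.
First conflict at steps 1,2.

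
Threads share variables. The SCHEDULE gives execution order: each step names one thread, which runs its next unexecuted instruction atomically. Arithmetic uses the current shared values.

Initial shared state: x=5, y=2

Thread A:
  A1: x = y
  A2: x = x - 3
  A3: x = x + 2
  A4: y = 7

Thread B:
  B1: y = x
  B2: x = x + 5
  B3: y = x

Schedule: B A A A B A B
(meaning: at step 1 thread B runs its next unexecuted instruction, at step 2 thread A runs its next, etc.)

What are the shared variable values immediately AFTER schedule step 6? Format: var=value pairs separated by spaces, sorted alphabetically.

Step 1: thread B executes B1 (y = x). Shared: x=5 y=5. PCs: A@0 B@1
Step 2: thread A executes A1 (x = y). Shared: x=5 y=5. PCs: A@1 B@1
Step 3: thread A executes A2 (x = x - 3). Shared: x=2 y=5. PCs: A@2 B@1
Step 4: thread A executes A3 (x = x + 2). Shared: x=4 y=5. PCs: A@3 B@1
Step 5: thread B executes B2 (x = x + 5). Shared: x=9 y=5. PCs: A@3 B@2
Step 6: thread A executes A4 (y = 7). Shared: x=9 y=7. PCs: A@4 B@2

Answer: x=9 y=7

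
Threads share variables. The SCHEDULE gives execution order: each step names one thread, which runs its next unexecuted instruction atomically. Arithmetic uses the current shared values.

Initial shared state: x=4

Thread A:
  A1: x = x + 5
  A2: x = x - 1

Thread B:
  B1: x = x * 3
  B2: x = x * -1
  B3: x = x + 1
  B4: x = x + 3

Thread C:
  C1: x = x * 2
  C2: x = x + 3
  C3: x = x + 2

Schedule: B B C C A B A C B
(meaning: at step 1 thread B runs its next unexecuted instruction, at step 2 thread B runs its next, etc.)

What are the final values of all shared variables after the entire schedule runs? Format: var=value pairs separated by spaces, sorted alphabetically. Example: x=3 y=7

Step 1: thread B executes B1 (x = x * 3). Shared: x=12. PCs: A@0 B@1 C@0
Step 2: thread B executes B2 (x = x * -1). Shared: x=-12. PCs: A@0 B@2 C@0
Step 3: thread C executes C1 (x = x * 2). Shared: x=-24. PCs: A@0 B@2 C@1
Step 4: thread C executes C2 (x = x + 3). Shared: x=-21. PCs: A@0 B@2 C@2
Step 5: thread A executes A1 (x = x + 5). Shared: x=-16. PCs: A@1 B@2 C@2
Step 6: thread B executes B3 (x = x + 1). Shared: x=-15. PCs: A@1 B@3 C@2
Step 7: thread A executes A2 (x = x - 1). Shared: x=-16. PCs: A@2 B@3 C@2
Step 8: thread C executes C3 (x = x + 2). Shared: x=-14. PCs: A@2 B@3 C@3
Step 9: thread B executes B4 (x = x + 3). Shared: x=-11. PCs: A@2 B@4 C@3

Answer: x=-11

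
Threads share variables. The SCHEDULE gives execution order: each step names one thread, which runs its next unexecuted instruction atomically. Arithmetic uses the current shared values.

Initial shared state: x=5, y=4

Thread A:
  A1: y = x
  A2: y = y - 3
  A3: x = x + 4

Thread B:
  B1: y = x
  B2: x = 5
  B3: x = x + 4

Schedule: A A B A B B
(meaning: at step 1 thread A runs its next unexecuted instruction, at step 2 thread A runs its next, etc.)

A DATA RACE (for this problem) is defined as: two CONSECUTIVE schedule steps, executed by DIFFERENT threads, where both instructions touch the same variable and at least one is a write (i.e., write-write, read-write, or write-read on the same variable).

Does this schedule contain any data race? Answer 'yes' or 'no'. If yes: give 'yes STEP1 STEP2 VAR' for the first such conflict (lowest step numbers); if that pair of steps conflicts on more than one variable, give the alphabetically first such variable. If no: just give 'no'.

Steps 1,2: same thread (A). No race.
Steps 2,3: A(y = y - 3) vs B(y = x). RACE on y (W-W).
Steps 3,4: B(y = x) vs A(x = x + 4). RACE on x (R-W).
Steps 4,5: A(x = x + 4) vs B(x = 5). RACE on x (W-W).
Steps 5,6: same thread (B). No race.
First conflict at steps 2,3.

Answer: yes 2 3 y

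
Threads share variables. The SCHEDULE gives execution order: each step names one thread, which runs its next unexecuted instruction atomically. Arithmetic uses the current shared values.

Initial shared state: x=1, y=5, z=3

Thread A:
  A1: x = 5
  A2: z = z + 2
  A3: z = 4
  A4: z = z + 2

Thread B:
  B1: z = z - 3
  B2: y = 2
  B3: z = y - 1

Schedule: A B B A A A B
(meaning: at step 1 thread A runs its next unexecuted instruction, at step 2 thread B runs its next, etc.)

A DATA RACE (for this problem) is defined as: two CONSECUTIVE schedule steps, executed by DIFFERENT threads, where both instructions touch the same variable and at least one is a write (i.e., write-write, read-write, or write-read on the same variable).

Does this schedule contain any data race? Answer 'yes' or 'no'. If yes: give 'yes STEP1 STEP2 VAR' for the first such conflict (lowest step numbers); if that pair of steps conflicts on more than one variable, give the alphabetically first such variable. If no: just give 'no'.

Steps 1,2: A(r=-,w=x) vs B(r=z,w=z). No conflict.
Steps 2,3: same thread (B). No race.
Steps 3,4: B(r=-,w=y) vs A(r=z,w=z). No conflict.
Steps 4,5: same thread (A). No race.
Steps 5,6: same thread (A). No race.
Steps 6,7: A(z = z + 2) vs B(z = y - 1). RACE on z (W-W).
First conflict at steps 6,7.

Answer: yes 6 7 z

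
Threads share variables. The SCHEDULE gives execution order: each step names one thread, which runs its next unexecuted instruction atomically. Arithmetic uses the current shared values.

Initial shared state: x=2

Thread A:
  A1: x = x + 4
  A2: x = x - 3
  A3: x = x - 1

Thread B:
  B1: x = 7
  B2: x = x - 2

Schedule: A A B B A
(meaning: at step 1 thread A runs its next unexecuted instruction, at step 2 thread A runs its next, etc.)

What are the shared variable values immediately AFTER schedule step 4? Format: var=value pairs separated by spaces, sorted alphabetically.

Answer: x=5

Derivation:
Step 1: thread A executes A1 (x = x + 4). Shared: x=6. PCs: A@1 B@0
Step 2: thread A executes A2 (x = x - 3). Shared: x=3. PCs: A@2 B@0
Step 3: thread B executes B1 (x = 7). Shared: x=7. PCs: A@2 B@1
Step 4: thread B executes B2 (x = x - 2). Shared: x=5. PCs: A@2 B@2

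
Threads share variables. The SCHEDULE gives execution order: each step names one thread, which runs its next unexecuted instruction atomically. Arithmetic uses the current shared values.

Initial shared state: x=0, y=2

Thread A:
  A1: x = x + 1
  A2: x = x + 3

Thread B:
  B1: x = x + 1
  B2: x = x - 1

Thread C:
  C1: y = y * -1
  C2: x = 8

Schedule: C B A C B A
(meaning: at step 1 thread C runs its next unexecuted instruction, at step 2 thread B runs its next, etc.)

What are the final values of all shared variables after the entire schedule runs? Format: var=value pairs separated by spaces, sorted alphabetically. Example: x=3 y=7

Step 1: thread C executes C1 (y = y * -1). Shared: x=0 y=-2. PCs: A@0 B@0 C@1
Step 2: thread B executes B1 (x = x + 1). Shared: x=1 y=-2. PCs: A@0 B@1 C@1
Step 3: thread A executes A1 (x = x + 1). Shared: x=2 y=-2. PCs: A@1 B@1 C@1
Step 4: thread C executes C2 (x = 8). Shared: x=8 y=-2. PCs: A@1 B@1 C@2
Step 5: thread B executes B2 (x = x - 1). Shared: x=7 y=-2. PCs: A@1 B@2 C@2
Step 6: thread A executes A2 (x = x + 3). Shared: x=10 y=-2. PCs: A@2 B@2 C@2

Answer: x=10 y=-2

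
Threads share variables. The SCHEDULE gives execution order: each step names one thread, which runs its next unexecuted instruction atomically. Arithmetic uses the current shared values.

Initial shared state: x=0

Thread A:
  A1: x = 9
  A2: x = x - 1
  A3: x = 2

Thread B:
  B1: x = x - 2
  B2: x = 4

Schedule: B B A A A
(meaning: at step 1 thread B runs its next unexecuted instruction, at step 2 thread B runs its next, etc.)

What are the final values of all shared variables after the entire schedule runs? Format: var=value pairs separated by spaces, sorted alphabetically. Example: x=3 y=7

Answer: x=2

Derivation:
Step 1: thread B executes B1 (x = x - 2). Shared: x=-2. PCs: A@0 B@1
Step 2: thread B executes B2 (x = 4). Shared: x=4. PCs: A@0 B@2
Step 3: thread A executes A1 (x = 9). Shared: x=9. PCs: A@1 B@2
Step 4: thread A executes A2 (x = x - 1). Shared: x=8. PCs: A@2 B@2
Step 5: thread A executes A3 (x = 2). Shared: x=2. PCs: A@3 B@2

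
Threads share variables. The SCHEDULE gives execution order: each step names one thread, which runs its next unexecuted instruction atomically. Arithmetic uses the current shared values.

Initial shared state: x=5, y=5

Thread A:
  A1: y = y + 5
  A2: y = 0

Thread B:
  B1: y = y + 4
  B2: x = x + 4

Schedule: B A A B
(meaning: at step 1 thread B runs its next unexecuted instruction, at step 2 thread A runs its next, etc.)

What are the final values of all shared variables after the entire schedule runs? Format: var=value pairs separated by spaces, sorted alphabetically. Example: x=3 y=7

Step 1: thread B executes B1 (y = y + 4). Shared: x=5 y=9. PCs: A@0 B@1
Step 2: thread A executes A1 (y = y + 5). Shared: x=5 y=14. PCs: A@1 B@1
Step 3: thread A executes A2 (y = 0). Shared: x=5 y=0. PCs: A@2 B@1
Step 4: thread B executes B2 (x = x + 4). Shared: x=9 y=0. PCs: A@2 B@2

Answer: x=9 y=0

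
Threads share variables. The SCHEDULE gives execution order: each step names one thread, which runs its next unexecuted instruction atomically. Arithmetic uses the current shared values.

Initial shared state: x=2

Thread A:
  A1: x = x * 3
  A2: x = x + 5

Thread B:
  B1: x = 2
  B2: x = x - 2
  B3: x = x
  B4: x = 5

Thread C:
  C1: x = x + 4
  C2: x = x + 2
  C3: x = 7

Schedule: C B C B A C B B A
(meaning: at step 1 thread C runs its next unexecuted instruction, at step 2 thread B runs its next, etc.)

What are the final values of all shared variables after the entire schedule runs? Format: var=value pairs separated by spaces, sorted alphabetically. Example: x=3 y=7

Answer: x=10

Derivation:
Step 1: thread C executes C1 (x = x + 4). Shared: x=6. PCs: A@0 B@0 C@1
Step 2: thread B executes B1 (x = 2). Shared: x=2. PCs: A@0 B@1 C@1
Step 3: thread C executes C2 (x = x + 2). Shared: x=4. PCs: A@0 B@1 C@2
Step 4: thread B executes B2 (x = x - 2). Shared: x=2. PCs: A@0 B@2 C@2
Step 5: thread A executes A1 (x = x * 3). Shared: x=6. PCs: A@1 B@2 C@2
Step 6: thread C executes C3 (x = 7). Shared: x=7. PCs: A@1 B@2 C@3
Step 7: thread B executes B3 (x = x). Shared: x=7. PCs: A@1 B@3 C@3
Step 8: thread B executes B4 (x = 5). Shared: x=5. PCs: A@1 B@4 C@3
Step 9: thread A executes A2 (x = x + 5). Shared: x=10. PCs: A@2 B@4 C@3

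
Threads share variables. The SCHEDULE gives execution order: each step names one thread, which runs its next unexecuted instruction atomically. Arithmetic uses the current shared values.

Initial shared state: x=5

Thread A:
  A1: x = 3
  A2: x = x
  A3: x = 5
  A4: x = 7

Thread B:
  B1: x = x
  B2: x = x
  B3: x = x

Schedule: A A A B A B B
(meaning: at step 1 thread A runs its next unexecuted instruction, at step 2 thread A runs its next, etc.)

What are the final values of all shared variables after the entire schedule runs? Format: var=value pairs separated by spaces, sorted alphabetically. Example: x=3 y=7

Step 1: thread A executes A1 (x = 3). Shared: x=3. PCs: A@1 B@0
Step 2: thread A executes A2 (x = x). Shared: x=3. PCs: A@2 B@0
Step 3: thread A executes A3 (x = 5). Shared: x=5. PCs: A@3 B@0
Step 4: thread B executes B1 (x = x). Shared: x=5. PCs: A@3 B@1
Step 5: thread A executes A4 (x = 7). Shared: x=7. PCs: A@4 B@1
Step 6: thread B executes B2 (x = x). Shared: x=7. PCs: A@4 B@2
Step 7: thread B executes B3 (x = x). Shared: x=7. PCs: A@4 B@3

Answer: x=7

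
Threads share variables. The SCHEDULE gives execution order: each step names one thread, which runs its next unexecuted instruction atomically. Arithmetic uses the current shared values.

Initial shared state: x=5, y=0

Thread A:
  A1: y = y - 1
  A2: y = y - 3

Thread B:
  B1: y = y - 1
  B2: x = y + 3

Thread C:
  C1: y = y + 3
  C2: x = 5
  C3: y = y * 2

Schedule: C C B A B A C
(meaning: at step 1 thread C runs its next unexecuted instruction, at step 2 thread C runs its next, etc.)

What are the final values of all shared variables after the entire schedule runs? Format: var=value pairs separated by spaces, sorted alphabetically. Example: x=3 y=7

Answer: x=4 y=-4

Derivation:
Step 1: thread C executes C1 (y = y + 3). Shared: x=5 y=3. PCs: A@0 B@0 C@1
Step 2: thread C executes C2 (x = 5). Shared: x=5 y=3. PCs: A@0 B@0 C@2
Step 3: thread B executes B1 (y = y - 1). Shared: x=5 y=2. PCs: A@0 B@1 C@2
Step 4: thread A executes A1 (y = y - 1). Shared: x=5 y=1. PCs: A@1 B@1 C@2
Step 5: thread B executes B2 (x = y + 3). Shared: x=4 y=1. PCs: A@1 B@2 C@2
Step 6: thread A executes A2 (y = y - 3). Shared: x=4 y=-2. PCs: A@2 B@2 C@2
Step 7: thread C executes C3 (y = y * 2). Shared: x=4 y=-4. PCs: A@2 B@2 C@3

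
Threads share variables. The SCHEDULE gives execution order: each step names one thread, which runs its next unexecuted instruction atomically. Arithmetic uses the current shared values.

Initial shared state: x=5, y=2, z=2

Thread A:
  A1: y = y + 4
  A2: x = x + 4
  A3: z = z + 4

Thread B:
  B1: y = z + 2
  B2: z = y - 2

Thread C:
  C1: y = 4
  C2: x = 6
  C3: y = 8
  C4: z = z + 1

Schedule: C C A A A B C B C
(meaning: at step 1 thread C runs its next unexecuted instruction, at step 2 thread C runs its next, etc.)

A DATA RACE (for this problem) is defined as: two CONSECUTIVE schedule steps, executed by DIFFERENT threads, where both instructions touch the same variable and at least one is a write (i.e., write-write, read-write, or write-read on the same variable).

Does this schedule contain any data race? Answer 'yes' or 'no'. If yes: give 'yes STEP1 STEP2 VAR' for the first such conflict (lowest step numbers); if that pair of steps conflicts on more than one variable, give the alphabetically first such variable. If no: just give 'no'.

Answer: yes 5 6 z

Derivation:
Steps 1,2: same thread (C). No race.
Steps 2,3: C(r=-,w=x) vs A(r=y,w=y). No conflict.
Steps 3,4: same thread (A). No race.
Steps 4,5: same thread (A). No race.
Steps 5,6: A(z = z + 4) vs B(y = z + 2). RACE on z (W-R).
Steps 6,7: B(y = z + 2) vs C(y = 8). RACE on y (W-W).
Steps 7,8: C(y = 8) vs B(z = y - 2). RACE on y (W-R).
Steps 8,9: B(z = y - 2) vs C(z = z + 1). RACE on z (W-W).
First conflict at steps 5,6.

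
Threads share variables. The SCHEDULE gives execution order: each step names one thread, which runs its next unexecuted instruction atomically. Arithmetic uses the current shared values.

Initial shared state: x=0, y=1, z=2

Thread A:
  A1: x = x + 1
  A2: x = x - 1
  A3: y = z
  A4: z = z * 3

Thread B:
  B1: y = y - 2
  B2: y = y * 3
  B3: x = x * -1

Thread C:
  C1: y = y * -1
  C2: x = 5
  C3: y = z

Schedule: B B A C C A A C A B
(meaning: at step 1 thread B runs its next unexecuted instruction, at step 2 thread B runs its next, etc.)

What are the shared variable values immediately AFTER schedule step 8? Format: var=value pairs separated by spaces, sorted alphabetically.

Answer: x=4 y=2 z=2

Derivation:
Step 1: thread B executes B1 (y = y - 2). Shared: x=0 y=-1 z=2. PCs: A@0 B@1 C@0
Step 2: thread B executes B2 (y = y * 3). Shared: x=0 y=-3 z=2. PCs: A@0 B@2 C@0
Step 3: thread A executes A1 (x = x + 1). Shared: x=1 y=-3 z=2. PCs: A@1 B@2 C@0
Step 4: thread C executes C1 (y = y * -1). Shared: x=1 y=3 z=2. PCs: A@1 B@2 C@1
Step 5: thread C executes C2 (x = 5). Shared: x=5 y=3 z=2. PCs: A@1 B@2 C@2
Step 6: thread A executes A2 (x = x - 1). Shared: x=4 y=3 z=2. PCs: A@2 B@2 C@2
Step 7: thread A executes A3 (y = z). Shared: x=4 y=2 z=2. PCs: A@3 B@2 C@2
Step 8: thread C executes C3 (y = z). Shared: x=4 y=2 z=2. PCs: A@3 B@2 C@3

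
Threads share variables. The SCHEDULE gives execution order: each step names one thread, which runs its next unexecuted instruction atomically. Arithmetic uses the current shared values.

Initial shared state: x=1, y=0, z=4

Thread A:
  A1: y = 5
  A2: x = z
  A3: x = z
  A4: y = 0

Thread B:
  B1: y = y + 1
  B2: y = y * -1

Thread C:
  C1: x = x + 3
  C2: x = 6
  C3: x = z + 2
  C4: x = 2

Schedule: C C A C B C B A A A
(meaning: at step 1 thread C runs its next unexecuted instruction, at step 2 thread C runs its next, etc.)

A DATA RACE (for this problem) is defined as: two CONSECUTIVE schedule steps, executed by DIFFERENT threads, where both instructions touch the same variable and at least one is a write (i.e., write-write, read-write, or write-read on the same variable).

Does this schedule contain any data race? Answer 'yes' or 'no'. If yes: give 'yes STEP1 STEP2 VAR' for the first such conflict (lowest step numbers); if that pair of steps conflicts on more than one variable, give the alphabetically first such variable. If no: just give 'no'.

Answer: no

Derivation:
Steps 1,2: same thread (C). No race.
Steps 2,3: C(r=-,w=x) vs A(r=-,w=y). No conflict.
Steps 3,4: A(r=-,w=y) vs C(r=z,w=x). No conflict.
Steps 4,5: C(r=z,w=x) vs B(r=y,w=y). No conflict.
Steps 5,6: B(r=y,w=y) vs C(r=-,w=x). No conflict.
Steps 6,7: C(r=-,w=x) vs B(r=y,w=y). No conflict.
Steps 7,8: B(r=y,w=y) vs A(r=z,w=x). No conflict.
Steps 8,9: same thread (A). No race.
Steps 9,10: same thread (A). No race.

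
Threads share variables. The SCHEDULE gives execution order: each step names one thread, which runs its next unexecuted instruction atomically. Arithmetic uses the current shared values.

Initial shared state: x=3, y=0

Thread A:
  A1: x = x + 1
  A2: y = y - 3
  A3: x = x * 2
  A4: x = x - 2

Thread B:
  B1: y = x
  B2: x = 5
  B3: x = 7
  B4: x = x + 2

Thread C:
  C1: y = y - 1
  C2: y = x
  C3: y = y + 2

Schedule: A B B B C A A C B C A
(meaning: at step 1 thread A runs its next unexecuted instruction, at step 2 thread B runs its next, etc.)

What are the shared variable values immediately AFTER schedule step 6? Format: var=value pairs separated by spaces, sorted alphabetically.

Answer: x=7 y=0

Derivation:
Step 1: thread A executes A1 (x = x + 1). Shared: x=4 y=0. PCs: A@1 B@0 C@0
Step 2: thread B executes B1 (y = x). Shared: x=4 y=4. PCs: A@1 B@1 C@0
Step 3: thread B executes B2 (x = 5). Shared: x=5 y=4. PCs: A@1 B@2 C@0
Step 4: thread B executes B3 (x = 7). Shared: x=7 y=4. PCs: A@1 B@3 C@0
Step 5: thread C executes C1 (y = y - 1). Shared: x=7 y=3. PCs: A@1 B@3 C@1
Step 6: thread A executes A2 (y = y - 3). Shared: x=7 y=0. PCs: A@2 B@3 C@1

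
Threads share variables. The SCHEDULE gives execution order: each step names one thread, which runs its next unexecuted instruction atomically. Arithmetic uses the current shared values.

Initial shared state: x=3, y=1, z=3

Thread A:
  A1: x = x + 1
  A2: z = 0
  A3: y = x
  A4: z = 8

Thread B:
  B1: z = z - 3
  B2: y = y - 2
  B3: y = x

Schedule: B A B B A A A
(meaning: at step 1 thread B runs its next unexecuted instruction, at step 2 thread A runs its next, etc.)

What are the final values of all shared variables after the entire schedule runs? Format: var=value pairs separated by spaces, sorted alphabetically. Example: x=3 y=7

Step 1: thread B executes B1 (z = z - 3). Shared: x=3 y=1 z=0. PCs: A@0 B@1
Step 2: thread A executes A1 (x = x + 1). Shared: x=4 y=1 z=0. PCs: A@1 B@1
Step 3: thread B executes B2 (y = y - 2). Shared: x=4 y=-1 z=0. PCs: A@1 B@2
Step 4: thread B executes B3 (y = x). Shared: x=4 y=4 z=0. PCs: A@1 B@3
Step 5: thread A executes A2 (z = 0). Shared: x=4 y=4 z=0. PCs: A@2 B@3
Step 6: thread A executes A3 (y = x). Shared: x=4 y=4 z=0. PCs: A@3 B@3
Step 7: thread A executes A4 (z = 8). Shared: x=4 y=4 z=8. PCs: A@4 B@3

Answer: x=4 y=4 z=8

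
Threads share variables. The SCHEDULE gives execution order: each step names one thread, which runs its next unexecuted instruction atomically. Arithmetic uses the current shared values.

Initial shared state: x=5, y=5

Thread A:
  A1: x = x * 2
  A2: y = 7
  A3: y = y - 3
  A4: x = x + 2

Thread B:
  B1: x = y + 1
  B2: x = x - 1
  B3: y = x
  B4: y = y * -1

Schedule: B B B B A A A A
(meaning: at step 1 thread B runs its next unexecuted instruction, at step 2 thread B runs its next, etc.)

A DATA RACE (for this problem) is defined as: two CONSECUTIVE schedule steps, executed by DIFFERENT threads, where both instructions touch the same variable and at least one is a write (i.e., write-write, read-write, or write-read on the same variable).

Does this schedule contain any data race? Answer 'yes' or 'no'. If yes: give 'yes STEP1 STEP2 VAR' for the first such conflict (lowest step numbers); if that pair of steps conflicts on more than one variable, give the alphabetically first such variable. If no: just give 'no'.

Steps 1,2: same thread (B). No race.
Steps 2,3: same thread (B). No race.
Steps 3,4: same thread (B). No race.
Steps 4,5: B(r=y,w=y) vs A(r=x,w=x). No conflict.
Steps 5,6: same thread (A). No race.
Steps 6,7: same thread (A). No race.
Steps 7,8: same thread (A). No race.

Answer: no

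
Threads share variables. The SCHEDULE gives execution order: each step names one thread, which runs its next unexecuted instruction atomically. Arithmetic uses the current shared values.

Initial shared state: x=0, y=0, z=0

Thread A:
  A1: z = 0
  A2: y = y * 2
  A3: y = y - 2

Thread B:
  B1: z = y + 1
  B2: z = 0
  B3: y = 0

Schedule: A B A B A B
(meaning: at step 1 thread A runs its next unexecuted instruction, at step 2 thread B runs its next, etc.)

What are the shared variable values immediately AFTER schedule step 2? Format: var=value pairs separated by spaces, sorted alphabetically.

Answer: x=0 y=0 z=1

Derivation:
Step 1: thread A executes A1 (z = 0). Shared: x=0 y=0 z=0. PCs: A@1 B@0
Step 2: thread B executes B1 (z = y + 1). Shared: x=0 y=0 z=1. PCs: A@1 B@1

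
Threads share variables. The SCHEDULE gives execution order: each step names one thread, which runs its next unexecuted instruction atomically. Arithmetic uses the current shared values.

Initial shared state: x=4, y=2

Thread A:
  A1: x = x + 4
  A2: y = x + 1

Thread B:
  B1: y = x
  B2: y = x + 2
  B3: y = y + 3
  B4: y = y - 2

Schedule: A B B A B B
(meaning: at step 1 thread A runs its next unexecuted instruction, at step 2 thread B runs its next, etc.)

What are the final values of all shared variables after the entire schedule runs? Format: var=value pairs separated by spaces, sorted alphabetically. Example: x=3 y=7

Step 1: thread A executes A1 (x = x + 4). Shared: x=8 y=2. PCs: A@1 B@0
Step 2: thread B executes B1 (y = x). Shared: x=8 y=8. PCs: A@1 B@1
Step 3: thread B executes B2 (y = x + 2). Shared: x=8 y=10. PCs: A@1 B@2
Step 4: thread A executes A2 (y = x + 1). Shared: x=8 y=9. PCs: A@2 B@2
Step 5: thread B executes B3 (y = y + 3). Shared: x=8 y=12. PCs: A@2 B@3
Step 6: thread B executes B4 (y = y - 2). Shared: x=8 y=10. PCs: A@2 B@4

Answer: x=8 y=10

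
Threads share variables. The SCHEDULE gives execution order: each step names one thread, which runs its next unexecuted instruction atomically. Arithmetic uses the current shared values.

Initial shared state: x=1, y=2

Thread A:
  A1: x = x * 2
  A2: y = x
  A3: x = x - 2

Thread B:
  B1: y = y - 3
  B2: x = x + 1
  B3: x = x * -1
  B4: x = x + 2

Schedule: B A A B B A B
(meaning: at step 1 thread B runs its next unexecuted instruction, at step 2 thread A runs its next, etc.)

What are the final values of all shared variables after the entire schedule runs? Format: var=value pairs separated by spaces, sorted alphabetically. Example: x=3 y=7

Step 1: thread B executes B1 (y = y - 3). Shared: x=1 y=-1. PCs: A@0 B@1
Step 2: thread A executes A1 (x = x * 2). Shared: x=2 y=-1. PCs: A@1 B@1
Step 3: thread A executes A2 (y = x). Shared: x=2 y=2. PCs: A@2 B@1
Step 4: thread B executes B2 (x = x + 1). Shared: x=3 y=2. PCs: A@2 B@2
Step 5: thread B executes B3 (x = x * -1). Shared: x=-3 y=2. PCs: A@2 B@3
Step 6: thread A executes A3 (x = x - 2). Shared: x=-5 y=2. PCs: A@3 B@3
Step 7: thread B executes B4 (x = x + 2). Shared: x=-3 y=2. PCs: A@3 B@4

Answer: x=-3 y=2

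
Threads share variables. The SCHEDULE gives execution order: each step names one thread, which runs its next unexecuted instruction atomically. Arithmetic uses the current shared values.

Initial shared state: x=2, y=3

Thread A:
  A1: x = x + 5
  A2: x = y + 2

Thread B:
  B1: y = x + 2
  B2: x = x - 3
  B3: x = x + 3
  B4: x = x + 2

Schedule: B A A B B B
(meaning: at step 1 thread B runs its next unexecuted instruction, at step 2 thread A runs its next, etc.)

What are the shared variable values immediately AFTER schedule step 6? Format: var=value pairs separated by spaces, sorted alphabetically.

Answer: x=8 y=4

Derivation:
Step 1: thread B executes B1 (y = x + 2). Shared: x=2 y=4. PCs: A@0 B@1
Step 2: thread A executes A1 (x = x + 5). Shared: x=7 y=4. PCs: A@1 B@1
Step 3: thread A executes A2 (x = y + 2). Shared: x=6 y=4. PCs: A@2 B@1
Step 4: thread B executes B2 (x = x - 3). Shared: x=3 y=4. PCs: A@2 B@2
Step 5: thread B executes B3 (x = x + 3). Shared: x=6 y=4. PCs: A@2 B@3
Step 6: thread B executes B4 (x = x + 2). Shared: x=8 y=4. PCs: A@2 B@4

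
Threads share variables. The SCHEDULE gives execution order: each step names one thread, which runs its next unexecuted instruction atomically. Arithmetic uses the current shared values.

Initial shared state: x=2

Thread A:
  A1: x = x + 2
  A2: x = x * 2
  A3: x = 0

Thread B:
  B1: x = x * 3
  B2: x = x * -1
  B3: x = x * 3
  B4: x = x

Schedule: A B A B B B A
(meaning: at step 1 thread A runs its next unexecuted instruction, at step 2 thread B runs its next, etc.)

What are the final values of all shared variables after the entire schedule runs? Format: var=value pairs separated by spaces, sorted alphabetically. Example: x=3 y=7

Answer: x=0

Derivation:
Step 1: thread A executes A1 (x = x + 2). Shared: x=4. PCs: A@1 B@0
Step 2: thread B executes B1 (x = x * 3). Shared: x=12. PCs: A@1 B@1
Step 3: thread A executes A2 (x = x * 2). Shared: x=24. PCs: A@2 B@1
Step 4: thread B executes B2 (x = x * -1). Shared: x=-24. PCs: A@2 B@2
Step 5: thread B executes B3 (x = x * 3). Shared: x=-72. PCs: A@2 B@3
Step 6: thread B executes B4 (x = x). Shared: x=-72. PCs: A@2 B@4
Step 7: thread A executes A3 (x = 0). Shared: x=0. PCs: A@3 B@4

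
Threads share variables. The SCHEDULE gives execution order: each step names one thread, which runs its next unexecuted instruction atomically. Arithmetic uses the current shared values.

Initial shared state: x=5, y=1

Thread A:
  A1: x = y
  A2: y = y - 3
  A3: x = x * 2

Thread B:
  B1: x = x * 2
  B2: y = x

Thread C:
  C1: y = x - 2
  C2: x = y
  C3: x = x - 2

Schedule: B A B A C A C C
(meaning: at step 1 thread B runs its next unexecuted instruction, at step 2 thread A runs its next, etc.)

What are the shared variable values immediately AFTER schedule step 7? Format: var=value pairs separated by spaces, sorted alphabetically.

Step 1: thread B executes B1 (x = x * 2). Shared: x=10 y=1. PCs: A@0 B@1 C@0
Step 2: thread A executes A1 (x = y). Shared: x=1 y=1. PCs: A@1 B@1 C@0
Step 3: thread B executes B2 (y = x). Shared: x=1 y=1. PCs: A@1 B@2 C@0
Step 4: thread A executes A2 (y = y - 3). Shared: x=1 y=-2. PCs: A@2 B@2 C@0
Step 5: thread C executes C1 (y = x - 2). Shared: x=1 y=-1. PCs: A@2 B@2 C@1
Step 6: thread A executes A3 (x = x * 2). Shared: x=2 y=-1. PCs: A@3 B@2 C@1
Step 7: thread C executes C2 (x = y). Shared: x=-1 y=-1. PCs: A@3 B@2 C@2

Answer: x=-1 y=-1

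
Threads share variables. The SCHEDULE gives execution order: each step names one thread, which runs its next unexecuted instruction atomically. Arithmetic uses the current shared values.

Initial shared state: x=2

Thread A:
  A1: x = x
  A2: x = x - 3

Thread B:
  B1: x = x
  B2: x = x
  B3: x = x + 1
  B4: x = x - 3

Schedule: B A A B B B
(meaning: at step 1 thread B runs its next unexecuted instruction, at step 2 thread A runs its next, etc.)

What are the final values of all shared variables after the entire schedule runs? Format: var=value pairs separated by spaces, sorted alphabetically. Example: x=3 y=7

Step 1: thread B executes B1 (x = x). Shared: x=2. PCs: A@0 B@1
Step 2: thread A executes A1 (x = x). Shared: x=2. PCs: A@1 B@1
Step 3: thread A executes A2 (x = x - 3). Shared: x=-1. PCs: A@2 B@1
Step 4: thread B executes B2 (x = x). Shared: x=-1. PCs: A@2 B@2
Step 5: thread B executes B3 (x = x + 1). Shared: x=0. PCs: A@2 B@3
Step 6: thread B executes B4 (x = x - 3). Shared: x=-3. PCs: A@2 B@4

Answer: x=-3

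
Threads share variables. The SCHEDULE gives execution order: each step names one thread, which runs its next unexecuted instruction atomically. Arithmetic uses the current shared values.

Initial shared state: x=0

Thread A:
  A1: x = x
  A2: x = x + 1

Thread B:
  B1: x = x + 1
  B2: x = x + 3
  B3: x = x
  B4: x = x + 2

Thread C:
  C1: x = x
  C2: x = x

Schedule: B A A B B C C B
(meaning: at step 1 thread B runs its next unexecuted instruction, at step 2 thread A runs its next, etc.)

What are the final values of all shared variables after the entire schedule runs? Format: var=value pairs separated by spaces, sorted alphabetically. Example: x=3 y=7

Answer: x=7

Derivation:
Step 1: thread B executes B1 (x = x + 1). Shared: x=1. PCs: A@0 B@1 C@0
Step 2: thread A executes A1 (x = x). Shared: x=1. PCs: A@1 B@1 C@0
Step 3: thread A executes A2 (x = x + 1). Shared: x=2. PCs: A@2 B@1 C@0
Step 4: thread B executes B2 (x = x + 3). Shared: x=5. PCs: A@2 B@2 C@0
Step 5: thread B executes B3 (x = x). Shared: x=5. PCs: A@2 B@3 C@0
Step 6: thread C executes C1 (x = x). Shared: x=5. PCs: A@2 B@3 C@1
Step 7: thread C executes C2 (x = x). Shared: x=5. PCs: A@2 B@3 C@2
Step 8: thread B executes B4 (x = x + 2). Shared: x=7. PCs: A@2 B@4 C@2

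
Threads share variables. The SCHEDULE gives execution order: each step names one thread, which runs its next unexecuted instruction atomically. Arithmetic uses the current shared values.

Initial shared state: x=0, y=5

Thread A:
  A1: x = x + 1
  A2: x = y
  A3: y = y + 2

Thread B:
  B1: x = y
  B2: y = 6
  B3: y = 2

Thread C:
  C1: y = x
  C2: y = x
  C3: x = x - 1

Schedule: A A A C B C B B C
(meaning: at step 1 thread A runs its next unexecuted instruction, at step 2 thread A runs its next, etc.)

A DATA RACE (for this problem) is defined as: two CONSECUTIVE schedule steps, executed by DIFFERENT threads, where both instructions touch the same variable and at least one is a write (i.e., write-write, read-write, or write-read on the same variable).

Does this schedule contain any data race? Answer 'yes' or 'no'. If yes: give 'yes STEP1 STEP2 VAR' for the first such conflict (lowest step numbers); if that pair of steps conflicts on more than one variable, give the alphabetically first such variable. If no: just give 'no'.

Steps 1,2: same thread (A). No race.
Steps 2,3: same thread (A). No race.
Steps 3,4: A(y = y + 2) vs C(y = x). RACE on y (W-W).
Steps 4,5: C(y = x) vs B(x = y). RACE on x (R-W), y (W-R). Multiple vars; alphabetically first is x.
Steps 5,6: B(x = y) vs C(y = x). RACE on x (W-R), y (R-W). Multiple vars; alphabetically first is x.
Steps 6,7: C(y = x) vs B(y = 6). RACE on y (W-W).
Steps 7,8: same thread (B). No race.
Steps 8,9: B(r=-,w=y) vs C(r=x,w=x). No conflict.
First conflict at steps 3,4.

Answer: yes 3 4 y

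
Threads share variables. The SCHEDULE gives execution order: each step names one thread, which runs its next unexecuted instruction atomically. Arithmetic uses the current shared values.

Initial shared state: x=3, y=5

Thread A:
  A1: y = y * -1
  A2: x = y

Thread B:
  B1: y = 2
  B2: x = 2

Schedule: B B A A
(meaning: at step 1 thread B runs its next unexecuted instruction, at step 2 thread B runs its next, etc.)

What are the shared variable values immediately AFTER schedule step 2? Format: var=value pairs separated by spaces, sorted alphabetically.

Step 1: thread B executes B1 (y = 2). Shared: x=3 y=2. PCs: A@0 B@1
Step 2: thread B executes B2 (x = 2). Shared: x=2 y=2. PCs: A@0 B@2

Answer: x=2 y=2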